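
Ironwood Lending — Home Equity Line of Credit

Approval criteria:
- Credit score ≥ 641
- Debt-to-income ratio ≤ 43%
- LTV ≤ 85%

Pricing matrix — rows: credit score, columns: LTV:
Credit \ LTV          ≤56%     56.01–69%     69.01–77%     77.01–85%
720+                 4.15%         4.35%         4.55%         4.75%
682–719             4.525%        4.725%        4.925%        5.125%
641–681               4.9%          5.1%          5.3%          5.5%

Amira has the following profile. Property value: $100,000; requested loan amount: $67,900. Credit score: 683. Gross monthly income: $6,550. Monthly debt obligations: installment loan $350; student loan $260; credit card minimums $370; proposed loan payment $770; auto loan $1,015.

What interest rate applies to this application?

4.725%

Credit score 683 ≥ 641; Total monthly debts = (350 + 260 + 370 + 770 + 1,015) = 2,765. Debt-to-income = 2,765/6,550 = 42.2% — meets 43% limit
LTV: 67,900 ÷ 100,000 = 67.9%, within 85% cap
Score 683 is in the 682–719 band; LTV 67.9% is in the 56.01–69% band → 4.725%.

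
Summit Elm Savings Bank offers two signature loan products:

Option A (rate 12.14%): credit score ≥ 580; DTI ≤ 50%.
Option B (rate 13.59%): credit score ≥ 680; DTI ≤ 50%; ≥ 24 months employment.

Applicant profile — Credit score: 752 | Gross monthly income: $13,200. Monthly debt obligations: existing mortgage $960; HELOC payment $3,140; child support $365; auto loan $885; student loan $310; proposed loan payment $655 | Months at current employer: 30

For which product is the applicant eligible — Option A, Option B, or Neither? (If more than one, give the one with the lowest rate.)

Option A

Total debts = (960 + 3,140 + 365 + 885 + 310 + 655) = 6,315; DTI = 6,315/13,200 = 47.8%.
Option A: score 752 ≥ 580; DTI 47.8% ≤ 50% → qualifies.
Option B: score 752 ≥ 680; DTI 47.8% ≤ 50%; employment 30 ≥ 24 mo → qualifies.
Qualifying: Option A, Option B. Lowest rate is 12.14% → Option A.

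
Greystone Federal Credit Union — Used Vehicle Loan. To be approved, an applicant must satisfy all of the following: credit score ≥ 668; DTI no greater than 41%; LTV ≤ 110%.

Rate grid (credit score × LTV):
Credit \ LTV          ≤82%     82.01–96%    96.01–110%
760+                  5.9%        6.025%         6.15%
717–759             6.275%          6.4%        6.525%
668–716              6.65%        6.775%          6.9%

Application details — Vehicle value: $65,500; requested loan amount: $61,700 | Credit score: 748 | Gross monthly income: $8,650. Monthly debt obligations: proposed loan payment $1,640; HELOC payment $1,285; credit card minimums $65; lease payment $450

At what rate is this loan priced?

6.4%

Credit score 748 ≥ 668; Total monthly debts = (1,640 + 1,285 + 65 + 450) = 3,440. Debt-to-income = 3,440/8,650 = 39.8% — meets 41% limit
LTV: 61,700 ÷ 65,500 = 94.2%, within 110% cap
Score 748 is in the 717–759 band; LTV 94.2% is in the 82.01–96% band → 6.4%.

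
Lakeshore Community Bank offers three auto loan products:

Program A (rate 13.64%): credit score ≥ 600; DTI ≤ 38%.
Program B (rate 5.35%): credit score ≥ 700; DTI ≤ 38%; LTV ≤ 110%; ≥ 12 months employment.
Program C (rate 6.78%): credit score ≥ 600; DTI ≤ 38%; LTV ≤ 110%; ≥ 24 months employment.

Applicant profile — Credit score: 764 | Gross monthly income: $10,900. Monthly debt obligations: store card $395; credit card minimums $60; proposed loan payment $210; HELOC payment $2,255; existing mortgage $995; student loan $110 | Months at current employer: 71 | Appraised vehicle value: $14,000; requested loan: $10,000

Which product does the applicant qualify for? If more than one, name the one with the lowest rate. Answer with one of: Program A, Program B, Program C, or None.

Total debts = (395 + 60 + 210 + 2,255 + 995 + 110) = 4,025; DTI = 4,025/10,900 = 36.9%.
LTV = 10,000/14,000 = 71.4%.
Program A: score 764 ≥ 600; DTI 36.9% ≤ 38% → qualifies.
Program B: score 764 ≥ 700; DTI 36.9% ≤ 38%; LTV 71.4% ≤ 110%; employment 71 ≥ 12 mo → qualifies.
Program C: score 764 ≥ 600; DTI 36.9% ≤ 38%; LTV 71.4% ≤ 110%; employment 71 ≥ 24 mo → qualifies.
Qualifying: Program A, Program B, Program C. Lowest rate is 5.35% → Program B.

Program B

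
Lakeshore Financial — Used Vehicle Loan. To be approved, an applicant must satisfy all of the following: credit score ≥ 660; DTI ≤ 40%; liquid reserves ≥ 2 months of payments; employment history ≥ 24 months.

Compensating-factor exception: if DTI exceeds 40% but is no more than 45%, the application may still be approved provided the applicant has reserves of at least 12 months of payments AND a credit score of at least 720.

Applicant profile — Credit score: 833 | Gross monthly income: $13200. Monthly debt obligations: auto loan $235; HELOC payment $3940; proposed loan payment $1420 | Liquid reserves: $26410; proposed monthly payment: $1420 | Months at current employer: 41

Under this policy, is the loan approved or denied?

Credit score 833 ≥ 660 (meets base)
Total debts = (235 + 3,940 + 1,420) = 5,595. DTI: 5,595 ÷ 13,200 = 42.4%, over the 40% base limit.
Reserves: 26,410 ÷ 1,420 = 18.6 months (meets 2-month minimum)
Employment 41 ≥ 24 months
42.4% falls in the override range (40%–45%), so the compensating-factor test applies.
Reserves 18.6 ≥ 12 months; credit score 833 ≥ 720.
Both compensating conditions met → exception applies.

Approved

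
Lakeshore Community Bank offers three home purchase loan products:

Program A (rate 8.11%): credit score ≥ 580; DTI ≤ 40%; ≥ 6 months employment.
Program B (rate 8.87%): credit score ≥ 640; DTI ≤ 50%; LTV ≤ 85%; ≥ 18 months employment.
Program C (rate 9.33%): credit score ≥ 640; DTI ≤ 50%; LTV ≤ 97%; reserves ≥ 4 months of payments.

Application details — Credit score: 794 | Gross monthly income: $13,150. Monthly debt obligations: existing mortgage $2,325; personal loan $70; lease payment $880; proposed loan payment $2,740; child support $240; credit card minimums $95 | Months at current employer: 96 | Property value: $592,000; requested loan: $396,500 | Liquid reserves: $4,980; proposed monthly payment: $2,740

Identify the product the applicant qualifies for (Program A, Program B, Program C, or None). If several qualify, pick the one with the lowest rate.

Program B

Total debts = (2,325 + 70 + 880 + 2,740 + 240 + 95) = 6,350; DTI = 6,350/13,150 = 48.3%.
LTV = 396,500/592,000 = 67%.
Reserves = 4,980/2,740 = 1.8 months.
Program A: score 794 ≥ 580; DTI 48.3% > 40%; employment 96 ≥ 6 mo → does not qualify.
Program B: score 794 ≥ 640; DTI 48.3% ≤ 50%; LTV 67% ≤ 85%; employment 96 ≥ 18 mo → qualifies.
Program C: score 794 ≥ 640; DTI 48.3% ≤ 50%; LTV 67% ≤ 97%; reserves 1.8 < 4 mo → does not qualify.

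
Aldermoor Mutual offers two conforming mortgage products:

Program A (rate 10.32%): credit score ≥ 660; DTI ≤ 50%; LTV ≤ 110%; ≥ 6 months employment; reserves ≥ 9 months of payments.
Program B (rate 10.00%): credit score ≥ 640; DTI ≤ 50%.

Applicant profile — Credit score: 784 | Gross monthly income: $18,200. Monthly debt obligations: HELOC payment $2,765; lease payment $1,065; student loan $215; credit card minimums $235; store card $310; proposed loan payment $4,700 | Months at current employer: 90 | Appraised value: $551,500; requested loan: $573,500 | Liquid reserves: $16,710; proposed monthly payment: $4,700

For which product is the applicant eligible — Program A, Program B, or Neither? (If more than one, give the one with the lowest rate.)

Total debts = (2,765 + 1,065 + 215 + 235 + 310 + 4,700) = 9,290; DTI = 9,290/18,200 = 51%.
LTV = 573,500/551,500 = 104%.
Reserves = 16,710/4,700 = 3.6 months.
Program A: score 784 ≥ 660; DTI 51% > 50%; LTV 104% ≤ 110%; employment 90 ≥ 6 mo; reserves 3.6 < 9 mo → does not qualify.
Program B: score 784 ≥ 640; DTI 51% > 50% → does not qualify.

Neither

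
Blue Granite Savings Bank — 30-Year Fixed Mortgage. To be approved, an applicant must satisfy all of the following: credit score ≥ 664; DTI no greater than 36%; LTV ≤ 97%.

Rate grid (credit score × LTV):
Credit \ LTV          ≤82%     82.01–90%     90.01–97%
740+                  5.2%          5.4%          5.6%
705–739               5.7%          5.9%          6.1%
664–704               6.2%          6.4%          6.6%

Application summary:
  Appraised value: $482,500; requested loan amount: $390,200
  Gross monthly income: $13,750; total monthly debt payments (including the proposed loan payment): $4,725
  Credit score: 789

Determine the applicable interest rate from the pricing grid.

Credit score 789 ≥ 664; DTI: 4,725 ÷ 13,750 = 34.4%, within the 36% cap
Loan-to-value = 390,200/482,500 = 80.9% — pass (97% max)
Credit 789 → row 740+; LTV 80.9% → column ≤82%. Grid cell → 5.2%.

5.2%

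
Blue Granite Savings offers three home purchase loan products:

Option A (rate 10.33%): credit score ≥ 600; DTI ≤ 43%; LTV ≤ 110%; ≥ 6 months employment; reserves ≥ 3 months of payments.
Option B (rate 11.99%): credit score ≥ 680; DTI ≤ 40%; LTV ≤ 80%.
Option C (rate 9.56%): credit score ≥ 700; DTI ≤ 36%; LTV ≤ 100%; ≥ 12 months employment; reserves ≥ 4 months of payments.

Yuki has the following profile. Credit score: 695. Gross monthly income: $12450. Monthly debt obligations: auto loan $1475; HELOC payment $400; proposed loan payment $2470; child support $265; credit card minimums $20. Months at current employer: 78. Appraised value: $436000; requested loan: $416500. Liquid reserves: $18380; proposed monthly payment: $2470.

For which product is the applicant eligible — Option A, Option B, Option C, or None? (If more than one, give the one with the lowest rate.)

Option A

Total debts = (1,475 + 400 + 2,470 + 265 + 20) = 4,630; DTI = 4,630/12,450 = 37.2%.
LTV = 416,500/436,000 = 95.5%.
Reserves = 18,380/2,470 = 7.4 months.
Option A: score 695 ≥ 600; DTI 37.2% ≤ 43%; LTV 95.5% ≤ 110%; employment 78 ≥ 6 mo; reserves 7.4 ≥ 3 mo → qualifies.
Option B: score 695 ≥ 680; DTI 37.2% ≤ 40%; LTV 95.5% > 80% → does not qualify.
Option C: score 695 < 700; DTI 37.2% > 36%; LTV 95.5% ≤ 100%; employment 78 ≥ 12 mo; reserves 7.4 ≥ 4 mo → does not qualify.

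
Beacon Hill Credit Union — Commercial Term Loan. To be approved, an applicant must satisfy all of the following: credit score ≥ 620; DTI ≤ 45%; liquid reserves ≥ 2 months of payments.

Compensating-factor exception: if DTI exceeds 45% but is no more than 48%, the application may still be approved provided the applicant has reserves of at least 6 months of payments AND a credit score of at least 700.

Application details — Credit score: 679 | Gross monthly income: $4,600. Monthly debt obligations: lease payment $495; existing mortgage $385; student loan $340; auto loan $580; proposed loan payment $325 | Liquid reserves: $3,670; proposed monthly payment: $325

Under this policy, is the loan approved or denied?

Credit score 679 ≥ 620 (meets base)
Total debts = (495 + 385 + 340 + 580 + 325) = 2,125. DTI: 2,125 ÷ 4,600 = 46.2%, over the 45% base limit.
Reserves = 3,670/325 = 11.3 months ≥ 2
DTI 46.2% is within the 45%–48% exception band; checking compensating factors.
Reserves 11.3 ≥ 6 months; credit score 679 < 700.
Compensating-factor requirement not fully met.

Denied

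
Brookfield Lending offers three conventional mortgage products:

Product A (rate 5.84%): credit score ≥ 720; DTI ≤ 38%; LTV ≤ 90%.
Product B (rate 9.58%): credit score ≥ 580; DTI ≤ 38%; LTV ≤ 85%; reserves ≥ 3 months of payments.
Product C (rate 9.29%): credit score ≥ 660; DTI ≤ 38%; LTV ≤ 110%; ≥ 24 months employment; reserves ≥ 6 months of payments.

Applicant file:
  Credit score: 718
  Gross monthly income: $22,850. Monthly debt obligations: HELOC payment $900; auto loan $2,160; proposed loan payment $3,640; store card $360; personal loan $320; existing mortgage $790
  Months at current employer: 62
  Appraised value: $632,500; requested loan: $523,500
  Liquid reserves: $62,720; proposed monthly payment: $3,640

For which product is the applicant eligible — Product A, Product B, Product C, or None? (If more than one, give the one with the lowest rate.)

Total debts = (900 + 2,160 + 3,640 + 360 + 320 + 790) = 8,170; DTI = 8,170/22,850 = 35.8%.
LTV = 523,500/632,500 = 82.8%.
Reserves = 62,720/3,640 = 17.2 months.
Product A: score 718 < 720; DTI 35.8% ≤ 38%; LTV 82.8% ≤ 90% → does not qualify.
Product B: score 718 ≥ 580; DTI 35.8% ≤ 38%; LTV 82.8% ≤ 85%; reserves 17.2 ≥ 3 mo → qualifies.
Product C: score 718 ≥ 660; DTI 35.8% ≤ 38%; LTV 82.8% ≤ 110%; employment 62 ≥ 24 mo; reserves 17.2 ≥ 6 mo → qualifies.
Qualifying: Product B, Product C. Lowest rate is 9.29% → Product C.

Product C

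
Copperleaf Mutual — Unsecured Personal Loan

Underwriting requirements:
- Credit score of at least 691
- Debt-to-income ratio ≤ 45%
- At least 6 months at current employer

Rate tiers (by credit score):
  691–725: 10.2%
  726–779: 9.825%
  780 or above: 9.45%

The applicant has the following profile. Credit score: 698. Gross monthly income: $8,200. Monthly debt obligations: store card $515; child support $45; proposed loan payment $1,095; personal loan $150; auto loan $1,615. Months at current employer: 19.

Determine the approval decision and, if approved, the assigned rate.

Credit score 698 ≥ 691 (meets minimum)
Total monthly debts = (515 + 45 + 1,095 + 150 + 1,615) = 3,420. Debt-to-income = 3,420/8,200 = 41.7% — meets 45% limit
Employment 19 ≥ 6 months
All requirements met. Score 698 falls in the 691–725 tier → 10.2%.

Approved at 10.2%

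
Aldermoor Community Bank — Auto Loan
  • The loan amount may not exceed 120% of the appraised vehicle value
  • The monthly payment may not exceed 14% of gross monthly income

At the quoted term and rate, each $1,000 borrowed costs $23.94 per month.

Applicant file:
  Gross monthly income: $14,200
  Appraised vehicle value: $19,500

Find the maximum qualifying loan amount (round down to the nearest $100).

Payment cap: 14% × $14,200 = $1,988/month.
At $23.94 per $1,000, that supports 1,988/23.94 × 1,000 ≈ $83,040 → $83,000.
LTV cap: 120% × $19,500 = $23,400 → $23,400.
Binding constraint: loan-to-value.

$23,400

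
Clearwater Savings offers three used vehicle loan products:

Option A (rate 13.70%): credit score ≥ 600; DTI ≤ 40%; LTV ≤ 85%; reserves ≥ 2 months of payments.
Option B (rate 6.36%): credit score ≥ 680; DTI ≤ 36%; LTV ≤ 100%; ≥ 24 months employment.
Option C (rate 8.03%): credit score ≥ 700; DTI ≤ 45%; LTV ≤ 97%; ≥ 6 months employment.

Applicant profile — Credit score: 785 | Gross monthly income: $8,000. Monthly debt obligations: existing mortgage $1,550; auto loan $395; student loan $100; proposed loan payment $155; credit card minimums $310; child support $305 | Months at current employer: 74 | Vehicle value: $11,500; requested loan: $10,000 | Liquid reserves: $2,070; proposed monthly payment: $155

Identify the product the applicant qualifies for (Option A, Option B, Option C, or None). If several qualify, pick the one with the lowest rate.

Option B

Total debts = (1,550 + 395 + 100 + 155 + 310 + 305) = 2,815; DTI = 2,815/8,000 = 35.2%.
LTV = 10,000/11,500 = 87%.
Reserves = 2,070/155 = 13.4 months.
Option A: score 785 ≥ 600; DTI 35.2% ≤ 40%; LTV 87% > 85%; reserves 13.4 ≥ 2 mo → does not qualify.
Option B: score 785 ≥ 680; DTI 35.2% ≤ 36%; LTV 87% ≤ 100%; employment 74 ≥ 24 mo → qualifies.
Option C: score 785 ≥ 700; DTI 35.2% ≤ 45%; LTV 87% ≤ 97%; employment 74 ≥ 6 mo → qualifies.
Qualifying: Option B, Option C. Lowest rate is 6.36% → Option B.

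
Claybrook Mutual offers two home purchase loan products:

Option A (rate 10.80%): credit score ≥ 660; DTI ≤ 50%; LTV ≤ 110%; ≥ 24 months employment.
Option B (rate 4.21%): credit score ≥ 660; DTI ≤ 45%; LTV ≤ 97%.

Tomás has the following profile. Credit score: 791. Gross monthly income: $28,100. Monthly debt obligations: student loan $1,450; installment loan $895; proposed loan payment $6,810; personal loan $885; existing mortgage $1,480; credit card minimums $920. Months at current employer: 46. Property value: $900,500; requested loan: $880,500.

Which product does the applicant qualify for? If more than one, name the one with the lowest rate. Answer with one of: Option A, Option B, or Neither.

Option A

Total debts = (1,450 + 895 + 6,810 + 885 + 1,480 + 920) = 12,440; DTI = 12,440/28,100 = 44.3%.
LTV = 880,500/900,500 = 97.8%.
Option A: score 791 ≥ 660; DTI 44.3% ≤ 50%; LTV 97.8% ≤ 110%; employment 46 ≥ 24 mo → qualifies.
Option B: score 791 ≥ 660; DTI 44.3% ≤ 45%; LTV 97.8% > 97% → does not qualify.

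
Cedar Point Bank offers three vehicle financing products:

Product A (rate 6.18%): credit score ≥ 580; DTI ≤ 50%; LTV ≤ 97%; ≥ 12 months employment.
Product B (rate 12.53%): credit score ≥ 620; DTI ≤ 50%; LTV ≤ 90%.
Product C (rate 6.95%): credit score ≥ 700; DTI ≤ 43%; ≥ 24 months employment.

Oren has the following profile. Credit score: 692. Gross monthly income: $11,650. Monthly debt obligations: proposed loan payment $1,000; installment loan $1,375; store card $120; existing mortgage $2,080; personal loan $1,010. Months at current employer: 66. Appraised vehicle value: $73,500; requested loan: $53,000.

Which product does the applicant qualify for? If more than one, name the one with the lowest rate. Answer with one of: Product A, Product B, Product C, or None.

Total debts = (1,000 + 1,375 + 120 + 2,080 + 1,010) = 5,585; DTI = 5,585/11,650 = 47.9%.
LTV = 53,000/73,500 = 72.1%.
Product A: score 692 ≥ 580; DTI 47.9% ≤ 50%; LTV 72.1% ≤ 97%; employment 66 ≥ 12 mo → qualifies.
Product B: score 692 ≥ 620; DTI 47.9% ≤ 50%; LTV 72.1% ≤ 90% → qualifies.
Product C: score 692 < 700; DTI 47.9% > 43%; employment 66 ≥ 24 mo → does not qualify.
Qualifying: Product A, Product B. Lowest rate is 6.18% → Product A.

Product A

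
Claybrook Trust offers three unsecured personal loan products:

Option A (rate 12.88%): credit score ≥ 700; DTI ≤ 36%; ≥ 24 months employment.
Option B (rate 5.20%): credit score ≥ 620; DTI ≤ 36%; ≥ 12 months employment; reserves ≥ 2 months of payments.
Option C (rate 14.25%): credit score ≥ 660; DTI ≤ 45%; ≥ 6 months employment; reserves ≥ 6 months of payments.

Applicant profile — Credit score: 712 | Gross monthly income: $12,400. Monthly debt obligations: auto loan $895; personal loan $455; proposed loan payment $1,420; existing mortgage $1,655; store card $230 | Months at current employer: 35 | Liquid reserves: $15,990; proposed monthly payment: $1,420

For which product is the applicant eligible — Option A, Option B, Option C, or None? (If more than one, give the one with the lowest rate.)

Total debts = (895 + 455 + 1,420 + 1,655 + 230) = 4,655; DTI = 4,655/12,400 = 37.5%.
Reserves = 15,990/1,420 = 11.3 months.
Option A: score 712 ≥ 700; DTI 37.5% > 36%; employment 35 ≥ 24 mo → does not qualify.
Option B: score 712 ≥ 620; DTI 37.5% > 36%; employment 35 ≥ 12 mo; reserves 11.3 ≥ 2 mo → does not qualify.
Option C: score 712 ≥ 660; DTI 37.5% ≤ 45%; employment 35 ≥ 6 mo; reserves 11.3 ≥ 6 mo → qualifies.

Option C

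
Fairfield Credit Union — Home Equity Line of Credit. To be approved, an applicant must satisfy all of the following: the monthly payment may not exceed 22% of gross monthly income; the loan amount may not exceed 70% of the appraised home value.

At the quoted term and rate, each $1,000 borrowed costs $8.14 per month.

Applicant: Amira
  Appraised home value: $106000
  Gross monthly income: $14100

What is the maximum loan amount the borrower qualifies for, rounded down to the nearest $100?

$74,200

Payment cap: 22% × $14,100 = $3,102/month.
At $8.14 per $1,000, that supports 3,102/8.14 × 1,000 ≈ $381,081 → $381,000.
LTV cap: 70% × $106,000 = $74,200 → $74,200.
Binding constraint: loan-to-value.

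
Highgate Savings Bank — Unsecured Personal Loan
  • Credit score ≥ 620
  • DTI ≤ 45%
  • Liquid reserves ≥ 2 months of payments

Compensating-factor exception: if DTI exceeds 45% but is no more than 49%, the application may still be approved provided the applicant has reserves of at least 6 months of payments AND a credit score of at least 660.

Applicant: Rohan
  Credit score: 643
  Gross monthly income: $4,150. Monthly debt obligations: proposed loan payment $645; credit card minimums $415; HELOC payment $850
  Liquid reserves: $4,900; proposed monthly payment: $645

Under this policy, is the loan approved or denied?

Denied

Credit score 643 ≥ 620 (meets base)
Total debts = (645 + 415 + 850) = 1,910. DTI = 1,910/4,150 = 46% > 45% — standard DTI limit exceeded.
Reserves = 4,900/645 = 7.6 months ≥ 2
DTI 46% is within the 45%–49% exception band; checking compensating factors.
Override check — reserves: 7.6 mo (ok); score: 643 (below 660).
Override conditions not both satisfied; exception does not apply.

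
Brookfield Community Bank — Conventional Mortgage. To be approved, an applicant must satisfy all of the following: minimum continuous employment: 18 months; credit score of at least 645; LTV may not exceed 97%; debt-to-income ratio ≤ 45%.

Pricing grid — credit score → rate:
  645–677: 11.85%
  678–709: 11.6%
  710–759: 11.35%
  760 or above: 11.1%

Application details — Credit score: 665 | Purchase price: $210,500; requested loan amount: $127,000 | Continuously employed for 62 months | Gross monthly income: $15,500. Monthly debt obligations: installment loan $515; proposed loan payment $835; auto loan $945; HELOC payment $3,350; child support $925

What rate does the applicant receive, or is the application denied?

Approved at 11.85%

Credit score 665 ≥ 645 (meets minimum)
Employment 62 ≥ 18 months
LTV = 127,000/210,500 = 60.3% ≤ 97%
Total monthly debts = (515 + 835 + 945 + 3,350 + 925) = 6,570. Debt-to-income = 6,570/15,500 = 42.4% — meets 45% limit
All requirements met. Score 665 falls in the 645–677 tier → 11.85%.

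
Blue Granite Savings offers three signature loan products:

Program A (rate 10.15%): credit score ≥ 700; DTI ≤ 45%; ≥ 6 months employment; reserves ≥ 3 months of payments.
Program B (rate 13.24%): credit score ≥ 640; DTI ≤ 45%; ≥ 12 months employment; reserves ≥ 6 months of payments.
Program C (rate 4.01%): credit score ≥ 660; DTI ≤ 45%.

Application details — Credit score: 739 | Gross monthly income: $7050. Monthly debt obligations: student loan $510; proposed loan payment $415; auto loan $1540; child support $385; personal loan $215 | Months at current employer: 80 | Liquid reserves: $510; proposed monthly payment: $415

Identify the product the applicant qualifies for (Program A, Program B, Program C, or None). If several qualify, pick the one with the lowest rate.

Program C

Total debts = (510 + 415 + 1,540 + 385 + 215) = 3,065; DTI = 3,065/7,050 = 43.5%.
Reserves = 510/415 = 1.2 months.
Program A: score 739 ≥ 700; DTI 43.5% ≤ 45%; employment 80 ≥ 6 mo; reserves 1.2 < 3 mo → does not qualify.
Program B: score 739 ≥ 640; DTI 43.5% ≤ 45%; employment 80 ≥ 12 mo; reserves 1.2 < 6 mo → does not qualify.
Program C: score 739 ≥ 660; DTI 43.5% ≤ 45% → qualifies.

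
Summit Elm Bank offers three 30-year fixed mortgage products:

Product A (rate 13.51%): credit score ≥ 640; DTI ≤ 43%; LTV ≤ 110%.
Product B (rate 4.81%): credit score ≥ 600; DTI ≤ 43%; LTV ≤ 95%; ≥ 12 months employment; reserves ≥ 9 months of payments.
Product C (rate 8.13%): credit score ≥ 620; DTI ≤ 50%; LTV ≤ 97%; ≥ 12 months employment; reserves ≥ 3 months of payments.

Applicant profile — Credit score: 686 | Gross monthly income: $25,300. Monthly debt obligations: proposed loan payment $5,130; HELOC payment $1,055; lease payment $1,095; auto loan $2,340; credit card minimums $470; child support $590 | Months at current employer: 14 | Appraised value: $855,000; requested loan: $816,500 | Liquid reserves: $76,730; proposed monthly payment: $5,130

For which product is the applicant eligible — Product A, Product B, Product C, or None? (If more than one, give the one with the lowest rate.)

Product C

Total debts = (5,130 + 1,055 + 1,095 + 2,340 + 470 + 590) = 10,680; DTI = 10,680/25,300 = 42.2%.
LTV = 816,500/855,000 = 95.5%.
Reserves = 76,730/5,130 = 15.0 months.
Product A: score 686 ≥ 640; DTI 42.2% ≤ 43%; LTV 95.5% ≤ 110% → qualifies.
Product B: score 686 ≥ 600; DTI 42.2% ≤ 43%; LTV 95.5% > 95%; employment 14 ≥ 12 mo; reserves 15.0 ≥ 9 mo → does not qualify.
Product C: score 686 ≥ 620; DTI 42.2% ≤ 50%; LTV 95.5% ≤ 97%; employment 14 ≥ 12 mo; reserves 15.0 ≥ 3 mo → qualifies.
Qualifying: Product A, Product C. Lowest rate is 8.13% → Product C.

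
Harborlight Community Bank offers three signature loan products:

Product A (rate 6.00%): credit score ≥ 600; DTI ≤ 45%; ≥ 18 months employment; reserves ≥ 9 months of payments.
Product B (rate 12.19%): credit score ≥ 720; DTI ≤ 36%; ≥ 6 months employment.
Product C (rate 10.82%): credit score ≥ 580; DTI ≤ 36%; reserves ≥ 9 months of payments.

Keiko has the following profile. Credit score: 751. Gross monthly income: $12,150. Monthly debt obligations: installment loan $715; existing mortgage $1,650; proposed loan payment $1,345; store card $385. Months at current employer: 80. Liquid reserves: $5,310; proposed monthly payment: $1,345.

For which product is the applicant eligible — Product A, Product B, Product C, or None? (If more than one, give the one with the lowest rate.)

Product B

Total debts = (715 + 1,650 + 1,345 + 385) = 4,095; DTI = 4,095/12,150 = 33.7%.
Reserves = 5,310/1,345 = 3.9 months.
Product A: score 751 ≥ 600; DTI 33.7% ≤ 45%; employment 80 ≥ 18 mo; reserves 3.9 < 9 mo → does not qualify.
Product B: score 751 ≥ 720; DTI 33.7% ≤ 36%; employment 80 ≥ 6 mo → qualifies.
Product C: score 751 ≥ 580; DTI 33.7% ≤ 36%; reserves 3.9 < 9 mo → does not qualify.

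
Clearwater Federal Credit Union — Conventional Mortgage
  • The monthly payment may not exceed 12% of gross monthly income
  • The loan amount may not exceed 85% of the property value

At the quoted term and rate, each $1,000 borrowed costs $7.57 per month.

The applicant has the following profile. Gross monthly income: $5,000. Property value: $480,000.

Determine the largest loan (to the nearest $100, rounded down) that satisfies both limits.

Payment cap: 12% × $5,000 = $600/month.
At $7.57 per $1,000, that supports 600/7.57 × 1,000 ≈ $79,260 → $79,200.
LTV cap: 85% × $480,000 = $408,000 → $408,000.
Binding constraint: payment-to-income.

$79,200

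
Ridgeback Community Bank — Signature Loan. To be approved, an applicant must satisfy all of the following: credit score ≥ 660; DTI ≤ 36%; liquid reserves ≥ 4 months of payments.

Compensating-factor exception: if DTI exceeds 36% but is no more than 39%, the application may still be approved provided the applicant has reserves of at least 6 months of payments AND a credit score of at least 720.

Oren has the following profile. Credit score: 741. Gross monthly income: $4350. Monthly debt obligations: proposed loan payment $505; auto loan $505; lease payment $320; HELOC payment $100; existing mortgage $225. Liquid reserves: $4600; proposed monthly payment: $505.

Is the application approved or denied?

Approved

Credit score 741 ≥ 660 (meets base)
Total debts = (505 + 505 + 320 + 100 + 225) = 1,655. DTI = 1,655/4,350 = 38% > 36% — standard DTI limit exceeded.
Reserves = 4,600/505 = 9.1 months ≥ 4
38% falls in the override range (36%–39%), so the compensating-factor test applies.
Reserves 9.1 ≥ 6 months; credit score 741 ≥ 720.
Both compensating conditions met → exception applies.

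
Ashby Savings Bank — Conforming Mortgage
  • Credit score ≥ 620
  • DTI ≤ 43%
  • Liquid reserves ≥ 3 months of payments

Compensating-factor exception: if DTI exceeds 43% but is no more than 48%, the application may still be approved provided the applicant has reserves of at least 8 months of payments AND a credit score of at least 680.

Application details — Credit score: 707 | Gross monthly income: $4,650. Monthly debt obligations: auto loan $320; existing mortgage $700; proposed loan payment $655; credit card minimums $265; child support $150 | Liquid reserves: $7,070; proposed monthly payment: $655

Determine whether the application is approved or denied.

Approved

Credit score 707 ≥ 620 (meets base)
Total debts = (320 + 700 + 655 + 265 + 150) = 2,090. DTI = 2,090/4,650 = 44.9% > 43% — standard DTI limit exceeded.
Reserves = 7,070/655 = 10.8 months ≥ 3
44.9% falls in the override range (43%–48%), so the compensating-factor test applies.
Override check — reserves: 10.8 mo (ok); score: 707 (ok).
Both override conditions satisfied; DTI exception granted.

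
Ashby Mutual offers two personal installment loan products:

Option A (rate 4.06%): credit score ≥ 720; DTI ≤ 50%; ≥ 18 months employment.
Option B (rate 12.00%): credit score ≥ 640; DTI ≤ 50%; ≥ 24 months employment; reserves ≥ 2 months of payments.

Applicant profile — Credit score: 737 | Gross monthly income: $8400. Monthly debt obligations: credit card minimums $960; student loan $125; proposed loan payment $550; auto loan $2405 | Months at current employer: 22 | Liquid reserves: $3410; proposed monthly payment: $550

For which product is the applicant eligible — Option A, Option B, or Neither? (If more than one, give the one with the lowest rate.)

Total debts = (960 + 125 + 550 + 2,405) = 4,040; DTI = 4,040/8,400 = 48.1%.
Reserves = 3,410/550 = 6.2 months.
Option A: score 737 ≥ 720; DTI 48.1% ≤ 50%; employment 22 ≥ 18 mo → qualifies.
Option B: score 737 ≥ 640; DTI 48.1% ≤ 50%; employment 22 < 24 mo; reserves 6.2 ≥ 2 mo → does not qualify.

Option A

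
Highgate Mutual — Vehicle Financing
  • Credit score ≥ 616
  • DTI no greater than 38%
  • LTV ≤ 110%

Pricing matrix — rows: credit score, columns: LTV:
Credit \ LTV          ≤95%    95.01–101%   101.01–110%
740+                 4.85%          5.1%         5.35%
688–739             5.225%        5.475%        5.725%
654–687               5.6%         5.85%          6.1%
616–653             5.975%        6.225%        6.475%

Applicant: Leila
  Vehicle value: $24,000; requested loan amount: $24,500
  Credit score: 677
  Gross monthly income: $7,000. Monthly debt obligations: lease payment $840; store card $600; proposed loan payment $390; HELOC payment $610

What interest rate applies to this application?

Credit score 677 ≥ 616; Total monthly debts = (840 + 600 + 390 + 610) = 2,440. Debt-to-income = 2,440/7,000 = 34.9% — meets 38% limit
Loan-to-value = 24,500/24,000 = 102.1% — pass (110% max)
Score 677 is in the 654–687 band; LTV 102.1% is in the 101.01–110% band → 6.1%.

6.1%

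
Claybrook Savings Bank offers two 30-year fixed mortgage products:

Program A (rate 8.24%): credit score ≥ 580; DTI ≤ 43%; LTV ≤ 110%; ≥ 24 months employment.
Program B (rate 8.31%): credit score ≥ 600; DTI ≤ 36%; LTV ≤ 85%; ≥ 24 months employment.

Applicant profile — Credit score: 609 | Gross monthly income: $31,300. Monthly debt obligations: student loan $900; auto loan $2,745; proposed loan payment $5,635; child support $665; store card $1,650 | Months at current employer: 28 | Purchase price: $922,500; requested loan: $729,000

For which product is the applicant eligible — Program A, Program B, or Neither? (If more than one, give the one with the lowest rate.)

Total debts = (900 + 2,745 + 5,635 + 665 + 1,650) = 11,595; DTI = 11,595/31,300 = 37%.
LTV = 729,000/922,500 = 79%.
Program A: score 609 ≥ 580; DTI 37% ≤ 43%; LTV 79% ≤ 110%; employment 28 ≥ 24 mo → qualifies.
Program B: score 609 ≥ 600; DTI 37% > 36%; LTV 79% ≤ 85%; employment 28 ≥ 24 mo → does not qualify.

Program A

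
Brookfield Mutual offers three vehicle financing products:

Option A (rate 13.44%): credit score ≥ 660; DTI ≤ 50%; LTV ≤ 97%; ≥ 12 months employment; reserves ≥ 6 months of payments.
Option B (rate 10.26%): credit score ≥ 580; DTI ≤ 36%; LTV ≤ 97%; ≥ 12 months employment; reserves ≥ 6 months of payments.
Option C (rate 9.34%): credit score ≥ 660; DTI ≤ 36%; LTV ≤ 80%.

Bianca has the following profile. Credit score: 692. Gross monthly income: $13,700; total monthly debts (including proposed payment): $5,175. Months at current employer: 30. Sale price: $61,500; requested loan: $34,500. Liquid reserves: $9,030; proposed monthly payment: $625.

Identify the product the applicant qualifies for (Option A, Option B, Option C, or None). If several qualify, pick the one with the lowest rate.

Option A

DTI = 5,175/13,700 = 37.8%.
LTV = 34,500/61,500 = 56.1%.
Reserves = 9,030/625 = 14.4 months.
Option A: score 692 ≥ 660; DTI 37.8% ≤ 50%; LTV 56.1% ≤ 97%; employment 30 ≥ 12 mo; reserves 14.4 ≥ 6 mo → qualifies.
Option B: score 692 ≥ 580; DTI 37.8% > 36%; LTV 56.1% ≤ 97%; employment 30 ≥ 12 mo; reserves 14.4 ≥ 6 mo → does not qualify.
Option C: score 692 ≥ 660; DTI 37.8% > 36%; LTV 56.1% ≤ 80% → does not qualify.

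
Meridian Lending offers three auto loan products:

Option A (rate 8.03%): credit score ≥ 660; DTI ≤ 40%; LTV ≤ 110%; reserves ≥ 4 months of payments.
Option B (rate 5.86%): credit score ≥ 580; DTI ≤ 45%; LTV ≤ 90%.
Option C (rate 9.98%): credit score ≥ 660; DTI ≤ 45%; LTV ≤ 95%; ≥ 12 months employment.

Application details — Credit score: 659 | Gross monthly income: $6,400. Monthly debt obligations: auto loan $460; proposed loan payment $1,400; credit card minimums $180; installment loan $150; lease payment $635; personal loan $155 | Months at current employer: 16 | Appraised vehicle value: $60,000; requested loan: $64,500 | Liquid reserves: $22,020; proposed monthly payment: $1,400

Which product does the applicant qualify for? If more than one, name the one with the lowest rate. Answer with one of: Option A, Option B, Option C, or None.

None

Total debts = (460 + 1,400 + 180 + 150 + 635 + 155) = 2,980; DTI = 2,980/6,400 = 46.6%.
LTV = 64,500/60,000 = 107.5%.
Reserves = 22,020/1,400 = 15.7 months.
Option A: score 659 < 660; DTI 46.6% > 40%; LTV 107.5% ≤ 110%; reserves 15.7 ≥ 4 mo → does not qualify.
Option B: score 659 ≥ 580; DTI 46.6% > 45%; LTV 107.5% > 90% → does not qualify.
Option C: score 659 < 660; DTI 46.6% > 45%; LTV 107.5% > 95%; employment 16 ≥ 12 mo → does not qualify.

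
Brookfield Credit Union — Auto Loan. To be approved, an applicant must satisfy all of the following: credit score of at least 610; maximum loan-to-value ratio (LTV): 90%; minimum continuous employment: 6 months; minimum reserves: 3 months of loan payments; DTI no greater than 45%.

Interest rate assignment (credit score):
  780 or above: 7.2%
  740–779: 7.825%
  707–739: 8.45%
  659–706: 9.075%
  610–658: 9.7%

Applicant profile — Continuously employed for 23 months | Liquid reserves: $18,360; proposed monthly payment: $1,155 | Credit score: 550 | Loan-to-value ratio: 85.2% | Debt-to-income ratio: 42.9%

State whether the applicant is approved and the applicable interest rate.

Denied

Credit score 550 < 610 (below minimum)
Reserves: 18,360 ÷ 1,155 = 15.9 months (meets 3-month minimum)
Employment 23 ≥ 6 months
LTV 85.2% ≤ 90%
DTI 42.9% is within the 45% limit
Not all requirements met → denied.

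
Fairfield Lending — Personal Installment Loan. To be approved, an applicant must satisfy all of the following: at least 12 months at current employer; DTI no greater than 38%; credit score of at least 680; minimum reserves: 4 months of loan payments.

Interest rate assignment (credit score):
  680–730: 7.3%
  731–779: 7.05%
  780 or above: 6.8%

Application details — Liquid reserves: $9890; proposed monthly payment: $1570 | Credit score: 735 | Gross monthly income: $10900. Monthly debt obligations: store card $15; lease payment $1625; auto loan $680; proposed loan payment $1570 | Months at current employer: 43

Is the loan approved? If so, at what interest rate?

Credit score 735 ≥ 680 (meets minimum)
Reserves = 9,890/1,570 = 6.3 months ≥ 4
Employment 43 ≥ 12 months
Total monthly debts = (15 + 1,625 + 680 + 1,570) = 3,890. DTI: 3,890 ÷ 10,900 = 35.7%, within the 38% cap
All requirements met. Score 735 falls in the 731–779 tier → 7.05%.

Approved at 7.05%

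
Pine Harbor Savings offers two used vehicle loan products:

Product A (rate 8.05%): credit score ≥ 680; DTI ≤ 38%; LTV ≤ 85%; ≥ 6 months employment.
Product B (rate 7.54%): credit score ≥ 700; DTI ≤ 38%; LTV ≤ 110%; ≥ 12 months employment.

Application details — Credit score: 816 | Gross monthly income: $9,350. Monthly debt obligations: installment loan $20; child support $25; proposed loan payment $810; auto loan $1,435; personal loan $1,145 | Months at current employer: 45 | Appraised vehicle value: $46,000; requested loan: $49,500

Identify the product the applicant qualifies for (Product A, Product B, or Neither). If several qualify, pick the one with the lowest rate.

Total debts = (20 + 25 + 810 + 1,435 + 1,145) = 3,435; DTI = 3,435/9,350 = 36.7%.
LTV = 49,500/46,000 = 107.6%.
Product A: score 816 ≥ 680; DTI 36.7% ≤ 38%; LTV 107.6% > 85%; employment 45 ≥ 6 mo → does not qualify.
Product B: score 816 ≥ 700; DTI 36.7% ≤ 38%; LTV 107.6% ≤ 110%; employment 45 ≥ 12 mo → qualifies.

Product B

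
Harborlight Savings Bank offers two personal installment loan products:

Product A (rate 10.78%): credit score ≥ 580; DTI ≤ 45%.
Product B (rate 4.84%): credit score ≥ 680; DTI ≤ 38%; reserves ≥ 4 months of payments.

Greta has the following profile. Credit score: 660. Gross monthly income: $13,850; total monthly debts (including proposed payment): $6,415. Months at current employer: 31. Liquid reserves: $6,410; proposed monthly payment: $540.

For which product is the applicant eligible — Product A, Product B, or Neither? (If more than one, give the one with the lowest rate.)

Neither

DTI = 6,415/13,850 = 46.3%.
Reserves = 6,410/540 = 11.9 months.
Product A: score 660 ≥ 580; DTI 46.3% > 45% → does not qualify.
Product B: score 660 < 680; DTI 46.3% > 38%; reserves 11.9 ≥ 4 mo → does not qualify.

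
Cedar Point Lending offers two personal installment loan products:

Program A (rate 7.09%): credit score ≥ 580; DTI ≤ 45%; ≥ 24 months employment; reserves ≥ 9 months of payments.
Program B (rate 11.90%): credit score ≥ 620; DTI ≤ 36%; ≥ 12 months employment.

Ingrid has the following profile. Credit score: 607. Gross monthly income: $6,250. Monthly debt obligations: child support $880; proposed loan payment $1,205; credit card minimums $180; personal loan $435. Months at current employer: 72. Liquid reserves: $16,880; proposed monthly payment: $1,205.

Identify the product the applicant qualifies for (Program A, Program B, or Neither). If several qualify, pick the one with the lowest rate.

Total debts = (880 + 1,205 + 180 + 435) = 2,700; DTI = 2,700/6,250 = 43.2%.
Reserves = 16,880/1,205 = 14.0 months.
Program A: score 607 ≥ 580; DTI 43.2% ≤ 45%; employment 72 ≥ 24 mo; reserves 14.0 ≥ 9 mo → qualifies.
Program B: score 607 < 620; DTI 43.2% > 36%; employment 72 ≥ 12 mo → does not qualify.

Program A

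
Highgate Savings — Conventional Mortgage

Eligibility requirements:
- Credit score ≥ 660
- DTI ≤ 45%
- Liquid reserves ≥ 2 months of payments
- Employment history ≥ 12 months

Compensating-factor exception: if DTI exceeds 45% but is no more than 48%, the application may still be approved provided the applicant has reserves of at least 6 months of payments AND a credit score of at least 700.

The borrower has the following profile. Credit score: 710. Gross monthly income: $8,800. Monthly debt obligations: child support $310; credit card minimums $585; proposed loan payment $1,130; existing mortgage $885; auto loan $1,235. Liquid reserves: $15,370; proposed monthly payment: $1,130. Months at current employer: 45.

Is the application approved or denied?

Credit score 710 ≥ 660 (meets base)
Total debts = (310 + 585 + 1,130 + 885 + 1,235) = 4,145. DTI = 4,145/8,800 = 47.1% > 45% — standard DTI limit exceeded.
Reserves = 15,370/1,130 = 13.6 months ≥ 2
Employment 45 ≥ 12 months
47.1% falls in the override range (45%–48%), so the compensating-factor test applies.
Reserves 13.6 ≥ 6 months; credit score 710 ≥ 700.
Both compensating conditions met → exception applies.

Approved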